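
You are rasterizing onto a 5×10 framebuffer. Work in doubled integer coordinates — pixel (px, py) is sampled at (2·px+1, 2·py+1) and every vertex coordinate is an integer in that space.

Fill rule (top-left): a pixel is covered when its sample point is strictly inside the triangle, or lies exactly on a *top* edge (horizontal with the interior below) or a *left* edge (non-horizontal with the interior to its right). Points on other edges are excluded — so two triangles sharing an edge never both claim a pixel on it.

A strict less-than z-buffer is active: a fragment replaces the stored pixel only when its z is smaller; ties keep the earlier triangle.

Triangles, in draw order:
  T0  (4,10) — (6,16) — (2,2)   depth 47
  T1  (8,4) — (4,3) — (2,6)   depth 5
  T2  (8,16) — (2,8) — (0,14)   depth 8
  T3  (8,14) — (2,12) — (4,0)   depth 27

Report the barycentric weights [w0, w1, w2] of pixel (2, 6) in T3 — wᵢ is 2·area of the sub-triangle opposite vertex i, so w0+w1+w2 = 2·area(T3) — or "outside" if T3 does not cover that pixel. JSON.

T0:
  2·area = 4  (B↔C swapped to make it positive)
  edge (4, 10)→(2, 2): d=(-2,-8) top-left  bias=+0
  edge (2, 2)→(6, 16): d=(4,14) right/bottom  bias=-1
  edge (6, 16)→(4, 10): d=(-2,-6) top-left  bias=+0
    (0,0)@(1, 1): e=[-6,10,0] → .  [on edge]
    (1,3)@(3, 7): e=[-2,6,0] → .  [on edge]
    (2,6)@(5, 13): e=[2,2,0] → X  [on edge]
    (3,6)@(7, 13): e=[18,-26,12] → .
    (2,7)@(5, 15): e=[-2,10,-4] → .
    (3,9)@(7, 19): e=[6,-2,0] → .  [on edge]
  covered (1 px):
    . . . . .
    . . . . .
    . . . . .
    . . . . .
    . . . . .
    . . . . .
    . . X . .
    . . . . .
    . . . . .
    . . . . .
T1:
  2·area = 14  (B↔C swapped to make it positive)
  edge (8, 4)→(2, 6): d=(-6,2) right/bottom  bias=-1
  edge (2, 6)→(4, 3): d=(2,-3) top-left  bias=+0
  edge (4, 3)→(8, 4): d=(4,1) right/bottom  bias=-1
    (1,2)@(3, 5): e=[4,1,9] → X
    (2,2)@(5, 5): e=[0,7,7] → .  [on edge]
    (1,3)@(3, 7): e=[-8,5,17] → .
  covered (1 px):
    . . . . .
    . . . . .
    . X . . .
    . . . . .
    . . . . .
    . . . . .
    . . . . .
    . . . . .
    . . . . .
    . . . . .
T2:
  2·area = 52  (B↔C swapped to make it positive)
  edge (8, 16)→(0, 14): d=(-8,-2) top-left  bias=+0
  edge (0, 14)→(2, 8): d=(2,-6) top-left  bias=+0
  edge (2, 8)→(8, 16): d=(6,8) right/bottom  bias=-1
    (1,2)@(3, 5): e=[78,0,-26] → .  [on edge]
    (0,5)@(1, 11): e=[26,0,26] → X  [on edge]
    (1,5)@(3, 11): e=[30,12,10] → X
    (2,5)@(5, 11): e=[34,24,-6] → .
    (0,6)@(1, 13): e=[10,4,38] → X
    (2,6)@(5, 13): e=[18,28,6] → X
    (3,6)@(7, 13): e=[22,40,-10] → .
    (0,7)@(1, 15): e=[-6,8,50] → .
    (1,7)@(3, 15): e=[-2,20,34] → .
    (2,7)@(5, 15): e=[2,32,18] → X
    (3,7)@(7, 15): e=[6,44,2] → X
    (4,7)@(9, 15): e=[10,56,-14] → .
  covered (7 px):
    . . . . .
    . . . . .
    . . . . .
    . . . . .
    . . . . .
    X X . . .
    X X X . .
    . . X X .
    . . . . .
    . . . . .
T3:
  2·area = 76
  edge (8, 14)→(2, 12): d=(-6,-2) top-left  bias=+0
  edge (2, 12)→(4, 0): d=(2,-12) top-left  bias=+0
  edge (4, 0)→(8, 14): d=(4,14) right/bottom  bias=-1
    (2,2)@(5, 5): e=[48,22,6] → X
    (3,2)@(7, 5): e=[52,46,-22] → .
    (1,3)@(3, 7): e=[32,2,42] → X
    (3,3)@(7, 7): e=[40,50,-14] → .
    (1,4)@(3, 9): e=[20,6,50] → X
    (3,4)@(7, 9): e=[28,54,-6] → .
    (1,5)@(3, 11): e=[8,10,58] → X
    (3,5)@(7, 11): e=[16,58,2] → X
    (4,5)@(9, 11): e=[20,82,-26] → .
    (1,6)@(3, 13): e=[-4,14,66] → .
    (2,6)@(5, 13): e=[0,38,38] → X  [on edge]
    (4,6)@(9, 13): e=[8,86,-18] → .
  covered (10 px):
    . . . . .
    . . . . .
    . . X . .
    . X X . .
    . X X . .
    . X X X .
    . . X X .
    . . . . .
    . . . . .
    . . . . .

Result: [38,38,0]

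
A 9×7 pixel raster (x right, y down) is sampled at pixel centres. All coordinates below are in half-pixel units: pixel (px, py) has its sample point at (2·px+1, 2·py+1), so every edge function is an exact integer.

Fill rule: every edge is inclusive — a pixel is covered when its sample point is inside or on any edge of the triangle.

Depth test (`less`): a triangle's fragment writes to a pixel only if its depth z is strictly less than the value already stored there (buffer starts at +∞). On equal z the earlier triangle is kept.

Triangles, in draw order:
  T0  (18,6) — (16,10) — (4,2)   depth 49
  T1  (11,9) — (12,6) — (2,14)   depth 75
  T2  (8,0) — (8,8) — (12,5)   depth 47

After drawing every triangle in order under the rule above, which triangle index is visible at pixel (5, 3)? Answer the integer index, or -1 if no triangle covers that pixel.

T0:
  2·area = 64
  edge (18, 6)→(16, 10): d=(-2,4) inclusive
  edge (16, 10)→(4, 2): d=(-12,-8) inclusive
  edge (4, 2)→(18, 6): d=(14,4) inclusive
    (3,1)@(7, 3): e=[50,12,2] → █
    (4,1)@(9, 3): e=[42,28,-6] → ·
    (3,2)@(7, 5): e=[46,-12,30] → ·
    (4,2)@(9, 5): e=[38,4,22] → █
    (5,2)@(11, 5): e=[30,20,14] → █
    (6,2)@(13, 5): e=[22,36,6] → █
    (7,2)@(15, 5): e=[14,52,-2] → ·
    (4,3)@(9, 7): e=[34,-20,50] → ·
    (5,3)@(11, 7): e=[26,-4,42] → ·
    (6,3)@(13, 7): e=[18,12,34] → █
    (7,3)@(15, 7): e=[10,28,26] → █
    (8,3)@(17, 7): e=[2,44,18] → █
  covered (8 px):
    · · · · · · · · ·
    · · · █ · · · · ·
    · · · · █ █ █ · ·
    · · · · · · █ █ █
    · · · · · · · █ ·
    · · · · · · · · ·
    · · · · · · · · ·
T1:
  2·area = 22  (B↔C swapped to make it positive)
  edge (11, 9)→(2, 14): d=(-9,5) inclusive
  edge (2, 14)→(12, 6): d=(10,-8) inclusive
  edge (12, 6)→(11, 9): d=(-1,3) inclusive
    (6,1)@(13, 3): e=[44,-22,0] → ·  [on edge]
    (5,3)@(11, 7): e=[18,2,2] → █
    (6,3)@(13, 7): e=[8,18,-4] → ·
    (4,4)@(9, 9): e=[10,6,6] → █
    (5,4)@(11, 9): e=[0,22,0] → █  [on edge]
    (6,4)@(13, 9): e=[-10,38,-6] → ·
    (3,5)@(7, 11): e=[2,10,10] → █
    (4,5)@(9, 11): e=[-8,26,4] → ·
    (5,5)@(11, 11): e=[-18,42,-2] → ·
    (3,6)@(7, 13): e=[-16,30,8] → ·
  covered (4 px):
    · · · · · · · · ·
    · · · · · · · · ·
    · · · · · · · · ·
    · · · · · █ · · ·
    · · · · █ █ · · ·
    · · · █ · · · · ·
    · · · · · · · · ·
T2:
  2·area = 32  (B↔C swapped to make it positive)
  edge (8, 0)→(12, 5): d=(4,5) inclusive
  edge (12, 5)→(8, 8): d=(-4,3) inclusive
  edge (8, 8)→(8, 0): d=(0,-8) inclusive
    (4,1)@(9, 3): e=[7,17,8] → █
    (5,1)@(11, 3): e=[-3,11,24] → ·
    (4,2)@(9, 5): e=[15,9,8] → █
    (5,2)@(11, 5): e=[5,3,24] → █
    (6,2)@(13, 5): e=[-5,-3,40] → ·
    (4,3)@(9, 7): e=[23,1,8] → █
    (5,3)@(11, 7): e=[13,-5,24] → ·
    (4,4)@(9, 9): e=[31,-7,8] → ·
  covered (4 px):
    · · · · · · · · ·
    · · · · █ · · · ·
    · · · · █ █ · · ·
    · · · · █ · · · ·
    · · · · · · · · ·
    · · · · · · · · ·
    · · · · · · · · ·

Z-buffer (winner per pixel, '.' = empty):
  . . . . . . . . .
  . . . 0 2 . . . .
  . . . . 2 2 0 . .
  . . . . 2 1 0 0 0
  . . . . 1 1 . 0 .
  . . . 1 . . . . .
  . . . . . . . . .

Answer: 1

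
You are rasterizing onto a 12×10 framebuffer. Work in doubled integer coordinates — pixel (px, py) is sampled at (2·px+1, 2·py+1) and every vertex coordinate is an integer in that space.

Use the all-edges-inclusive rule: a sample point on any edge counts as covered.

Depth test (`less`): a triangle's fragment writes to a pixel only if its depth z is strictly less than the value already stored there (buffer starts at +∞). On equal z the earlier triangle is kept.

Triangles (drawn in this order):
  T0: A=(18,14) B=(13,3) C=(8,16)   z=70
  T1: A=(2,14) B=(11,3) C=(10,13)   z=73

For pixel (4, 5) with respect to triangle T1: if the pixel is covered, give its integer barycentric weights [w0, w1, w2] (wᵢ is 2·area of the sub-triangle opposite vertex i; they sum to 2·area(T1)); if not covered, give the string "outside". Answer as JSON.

T0:
  2·area = 120  (B↔C swapped to make it positive)
  edge (18, 14)→(8, 16): d=(-10,2) inclusive
  edge (8, 16)→(13, 3): d=(5,-13) inclusive
  edge (13, 3)→(18, 14): d=(5,11) inclusive
    (6,1)@(13, 3): e=[120,0,0] → X  [on edge]
    (7,1)@(15, 3): e=[116,26,-22] → .
    (6,2)@(13, 5): e=[100,10,10] → X
    (7,2)@(15, 5): e=[96,36,-12] → .
    (6,3)@(13, 7): e=[80,20,20] → X
    (7,3)@(15, 7): e=[76,46,-2] → .
    (5,4)@(11, 9): e=[64,4,52] → X
    (7,4)@(15, 9): e=[56,56,8] → X
    (8,4)@(17, 9): e=[52,82,-14] → .
    (5,5)@(11, 11): e=[44,14,62] → X
    (8,5)@(17, 11): e=[32,92,-4] → .
    (5,6)@(11, 13): e=[24,24,72] → X
    (11,6)@(23, 13): e=[0,180,-60] → .  [on edge]
    (6,7)@(13, 15): e=[0,60,60] → X  [on edge]
    (1,8)@(3, 17): e=[0,-60,180] → .  [on edge]
  covered (16 px):
    . . . . . . . . . . . .
    . . . . . . X . . . . .
    . . . . . . X . . . . .
    . . . . . . X . . . . .
    . . . . . X X X . . . .
    . . . . . X X X . . . .
    . . . . . X X X X . . .
    . . . . X X X . . . . .
    . . . . . . . . . . . .
    . . . . . . . . . . . .
T1:
  2·area = 79
  edge (2, 14)→(11, 3): d=(9,-11) inclusive
  edge (11, 3)→(10, 13): d=(-1,10) inclusive
  edge (10, 13)→(2, 14): d=(-8,1) inclusive
    (5,1)@(11, 3): e=[0,0,79] → X  [on edge]
    (6,1)@(13, 3): e=[22,-20,77] → .
    (5,2)@(11, 5): e=[18,-2,63] → .
    (4,3)@(9, 7): e=[14,16,49] → X
    (5,3)@(11, 7): e=[36,-4,47] → .
    (3,4)@(7, 9): e=[10,34,35] → X
    (5,4)@(11, 9): e=[54,-6,31] → .
    (2,5)@(5, 11): e=[6,52,21] → X
    (5,5)@(11, 11): e=[72,-8,15] → .
    (1,6)@(3, 13): e=[2,70,7] → X
    (5,6)@(11, 13): e=[90,-10,-1] → .
    (1,7)@(3, 15): e=[20,68,-9] → .
  covered (11 px):
    . . . . . . . . . . . .
    . . . . . X . . . . . .
    . . . . . . . . . . . .
    . . . . X . . . . . . .
    . . . X X . . . . . . .
    . . X X X . . . . . . .
    . X X X X . . . . . . .
    . . . . . . . . . . . .
    . . . . . . . . . . . .
    . . . . . . . . . . . .

Result: [12,17,50]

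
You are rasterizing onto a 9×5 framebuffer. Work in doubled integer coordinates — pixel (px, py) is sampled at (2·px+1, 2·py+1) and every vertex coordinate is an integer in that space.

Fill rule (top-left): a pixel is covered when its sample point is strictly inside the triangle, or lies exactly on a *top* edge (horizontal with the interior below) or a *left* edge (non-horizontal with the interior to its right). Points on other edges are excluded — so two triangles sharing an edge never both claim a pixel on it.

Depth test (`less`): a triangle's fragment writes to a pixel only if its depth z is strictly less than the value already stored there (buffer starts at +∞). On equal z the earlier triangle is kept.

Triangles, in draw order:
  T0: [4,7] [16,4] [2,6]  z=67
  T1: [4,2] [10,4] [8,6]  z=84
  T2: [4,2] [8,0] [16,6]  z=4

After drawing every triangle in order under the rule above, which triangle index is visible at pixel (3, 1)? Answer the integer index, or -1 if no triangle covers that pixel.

T0:
  2·area = 18  (B↔C swapped to make it positive)
  edge (4, 7)→(2, 6): d=(-2,-1) top-left  bias=+0
  edge (2, 6)→(16, 4): d=(14,-2) top-left  bias=+0
  edge (16, 4)→(4, 7): d=(-12,3) right/bottom  bias=-1
    (4,2)@(9, 5): e=[9,0,9] → #  [on edge]
    (5,2)@(11, 5): e=[11,4,3] → #
    (6,2)@(13, 5): e=[13,8,-3] → ·
    (4,3)@(9, 7): e=[5,28,-15] → ·
    (5,3)@(11, 7): e=[7,32,-21] → ·
  covered (2 px):
    · · · · · · · · ·
    · · · · · · · · ·
    · · · · # # · · ·
    · · · · · · · · ·
    · · · · · · · · ·
T1:
  2·area = 16
  edge (4, 2)→(10, 4): d=(6,2) right/bottom  bias=-1
  edge (10, 4)→(8, 6): d=(-2,2) right/bottom  bias=-1
  edge (8, 6)→(4, 2): d=(-4,-4) top-left  bias=+0
    (0,0)@(1, 1): e=[0,24,-8] → ·  [on edge]
    (1,0)@(3, 1): e=[-4,20,0] → ·  [on edge]
    (6,0)@(13, 1): e=[-24,0,40] → ·  [on edge]
    (2,1)@(5, 3): e=[4,12,0] → #  [on edge]
    (3,1)@(7, 3): e=[0,8,8] → ·  [on edge]
    (5,1)@(11, 3): e=[-8,0,24] → ·  [on edge]
    (2,2)@(5, 5): e=[16,8,-8] → ·
    (3,2)@(7, 5): e=[12,4,0] → #  [on edge]
    (4,2)@(9, 5): e=[8,0,8] → ·  [on edge]
    (6,2)@(13, 5): e=[0,-8,24] → ·  [on edge]
    (3,3)@(7, 7): e=[24,0,-8] → ·  [on edge]
    (4,3)@(9, 7): e=[20,-4,0] → ·  [on edge]
    (2,4)@(5, 9): e=[40,0,-24] → ·  [on edge]
    (5,4)@(11, 9): e=[28,-12,0] → ·  [on edge]
  covered (2 px):
    · · · · · · · · ·
    · · # · · · · · ·
    · · · # · · · · ·
    · · · · · · · · ·
    · · · · · · · · ·
T2:
  2·area = 40
  edge (4, 2)→(8, 0): d=(4,-2) top-left  bias=+0
  edge (8, 0)→(16, 6): d=(8,6) right/bottom  bias=-1
  edge (16, 6)→(4, 2): d=(-12,-4) top-left  bias=+0
    (0,0)@(1, 1): e=[-10,50,0] → ·  [on edge]
    (3,0)@(7, 1): e=[2,14,24] → #
    (4,0)@(9, 1): e=[6,2,32] → #
    (5,0)@(11, 1): e=[10,-10,40] → ·
    (3,1)@(7, 3): e=[10,30,0] → #  [on edge]
    (5,1)@(11, 3): e=[18,6,16] → #
    (6,1)@(13, 3): e=[22,-6,24] → ·
    (3,2)@(7, 5): e=[18,46,-24] → ·
    (4,2)@(9, 5): e=[22,34,-16] → ·
    (5,2)@(11, 5): e=[26,22,-8] → ·
    (6,2)@(13, 5): e=[30,10,0] → #  [on edge]
    (7,2)@(15, 5): e=[34,-2,8] → ·
  covered (6 px):
    · · · # # · · · ·
    · · · # # # · · ·
    · · · · · · # · ·
    · · · · · · · · ·
    · · · · · · · · ·

Z-buffer (winner per pixel, '.' = empty):
  . . . 2 2 . . . .
  . . 1 2 2 2 . . .
  . . . 1 0 0 2 . .
  . . . . . . . . .
  . . . . . . . . .

Result: 2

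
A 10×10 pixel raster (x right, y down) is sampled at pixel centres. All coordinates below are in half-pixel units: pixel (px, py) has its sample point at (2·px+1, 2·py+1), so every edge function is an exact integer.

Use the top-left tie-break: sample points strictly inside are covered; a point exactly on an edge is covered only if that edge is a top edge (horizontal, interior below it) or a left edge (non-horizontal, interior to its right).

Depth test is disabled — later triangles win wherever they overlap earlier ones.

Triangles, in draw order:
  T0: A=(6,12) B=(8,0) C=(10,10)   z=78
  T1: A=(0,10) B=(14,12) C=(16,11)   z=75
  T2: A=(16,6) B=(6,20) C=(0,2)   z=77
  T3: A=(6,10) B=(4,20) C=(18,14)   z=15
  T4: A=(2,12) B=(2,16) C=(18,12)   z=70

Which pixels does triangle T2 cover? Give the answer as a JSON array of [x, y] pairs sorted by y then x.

T0:
  2·area = 44
  edge (6, 12)→(8, 0): d=(2,-12) top-left  bias=+0
  edge (8, 0)→(10, 10): d=(2,10) right/bottom  bias=-1
  edge (10, 10)→(6, 12): d=(-4,2) right/bottom  bias=-1
    (4,2)@(9, 5): e=[22,0,22] → ·  [on edge]
    (3,3)@(7, 7): e=[2,24,18] → █
    (4,3)@(9, 7): e=[26,4,14] → █
    (5,3)@(11, 7): e=[50,-16,10] → ·
    (3,4)@(7, 9): e=[6,28,10] → █
    (5,4)@(11, 9): e=[54,-12,2] → ·
    (3,5)@(7, 11): e=[10,32,2] → █
    (4,5)@(9, 11): e=[34,12,-2] → ·
    (3,6)@(7, 13): e=[14,36,-6] → ·
    (5,7)@(11, 15): e=[66,0,-22] → ·  [on edge]
  covered (5 px):
    · · · · · · · · · ·
    · · · · · · · · · ·
    · · · · · · · · · ·
    · · · █ █ · · · · ·
    · · · █ █ · · · · ·
    · · · █ · · · · · ·
    · · · · · · · · · ·
    · · · · · · · · · ·
    · · · · · · · · · ·
    · · · · · · · · · ·
T1:
  2·area = 18  (B↔C swapped to make it positive)
  edge (0, 10)→(16, 11): d=(16,1) right/bottom  bias=-1
  edge (16, 11)→(14, 12): d=(-2,1) right/bottom  bias=-1
  edge (14, 12)→(0, 10): d=(-14,-2) top-left  bias=+0
    (3,5)@(7, 11): e=[9,9,0] → █  [on edge]
    (4,5)@(9, 11): e=[7,7,4] → █
    (5,5)@(11, 11): e=[5,5,8] → █
    (6,5)@(13, 11): e=[3,3,12] → █
    (7,5)@(15, 11): e=[1,1,16] → █
    (8,5)@(17, 11): e=[-1,-1,20] → ·
    (3,6)@(7, 13): e=[41,5,-28] → ·
    (4,6)@(9, 13): e=[39,3,-24] → ·
    (5,6)@(11, 13): e=[37,1,-20] → ·
    (6,6)@(13, 13): e=[35,-1,-16] → ·
    (7,6)@(15, 13): e=[33,-3,-12] → ·
  covered (5 px):
    · · · · · · · · · ·
    · · · · · · · · · ·
    · · · · · · · · · ·
    · · · · · · · · · ·
    · · · · · · · · · ·
    · · · █ █ █ █ █ · ·
    · · · · · · · · · ·
    · · · · · · · · · ·
    · · · · · · · · · ·
    · · · · · · · · · ·
T2:
  2·area = 264
  edge (16, 6)→(6, 20): d=(-10,14) right/bottom  bias=-1
  edge (6, 20)→(0, 2): d=(-6,-18) top-left  bias=+0
  edge (0, 2)→(16, 6): d=(16,4) right/bottom  bias=-1
    (0,1)@(1, 3): e=[240,12,12] → █
    (1,1)@(3, 3): e=[212,48,4] → █
    (2,1)@(5, 3): e=[184,84,-4] → ·
    (0,2)@(1, 5): e=[220,0,44] → █  [on edge]
    (2,2)@(5, 5): e=[164,72,28] → █
    (3,2)@(7, 5): e=[136,108,20] → █
    (4,2)@(9, 5): e=[108,144,12] → █
    (5,2)@(11, 5): e=[80,180,4] → █
    (6,2)@(13, 5): e=[52,216,-4] → ·
    (0,3)@(1, 7): e=[200,-12,76] → ·
    (1,3)@(3, 7): e=[172,24,68] → █
    (6,3)@(13, 7): e=[32,204,28] → █
    (1,5)@(3, 11): e=[132,0,132] → █  [on edge]
    (5,6)@(11, 13): e=[0,132,132] → ·  [on edge]
    (2,8)@(5, 17): e=[44,0,220] → █  [on edge]
  covered (34 px):
    · · · · · · · · · ·
    █ █ · · · · · · · ·
    █ █ █ █ █ █ · · · ·
    · █ █ █ █ █ █ █ · ·
    · █ █ █ █ █ █ · · ·
    · █ █ █ █ █ · · · ·
    · · █ █ █ · · · · ·
    · · █ █ █ · · · · ·
    · · █ █ · · · · · ·
    · · · · · · · · · ·
T3:
  2·area = 128  (B↔C swapped to make it positive)
  edge (6, 10)→(18, 14): d=(12,4) right/bottom  bias=-1
  edge (18, 14)→(4, 20): d=(-14,6) right/bottom  bias=-1
  edge (4, 20)→(6, 10): d=(2,-10) top-left  bias=+0
    (3,2)@(7, 5): e=[-64,192,0] → ·  [on edge]
    (1,4)@(3, 9): e=[0,160,-32] → ·  [on edge]
    (3,5)@(7, 11): e=[8,108,12] → █
    (4,5)@(9, 11): e=[0,96,32] → ·  [on edge]
    (3,6)@(7, 13): e=[32,80,16] → █
    (4,6)@(9, 13): e=[24,68,36] → █
    (5,6)@(11, 13): e=[16,56,56] → █
    (6,6)@(13, 13): e=[8,44,76] → █
    (7,6)@(15, 13): e=[0,32,96] → ·  [on edge]
    (2,7)@(5, 15): e=[64,64,0] → █  [on edge]
    (7,7)@(15, 15): e=[24,4,100] → █
    (8,7)@(17, 15): e=[16,-8,120] → ·
    (5,8)@(11, 17): e=[64,0,64] → ·  [on edge]
  covered (15 px):
    · · · · · · · · · ·
    · · · · · · · · · ·
    · · · · · · · · · ·
    · · · · · · · · · ·
    · · · · · · · · · ·
    · · · █ · · · · · ·
    · · · █ █ █ █ · · ·
    · · █ █ █ █ █ █ · ·
    · · █ █ █ · · · · ·
    · · █ · · · · · · ·
T4:
  2·area = 64  (B↔C swapped to make it positive)
  edge (2, 12)→(18, 12): d=(16,0) top-left  bias=+0
  edge (18, 12)→(2, 16): d=(-16,4) right/bottom  bias=-1
  edge (2, 16)→(2, 12): d=(0,-4) top-left  bias=+0
    (1,6)@(3, 13): e=[16,44,4] → █
    (2,6)@(5, 13): e=[16,36,12] → █
    (3,6)@(7, 13): e=[16,28,20] → █
    (4,6)@(9, 13): e=[16,20,28] → █
    (5,6)@(11, 13): e=[16,12,36] → █
    (6,6)@(13, 13): e=[16,4,44] → █
    (7,6)@(15, 13): e=[16,-4,52] → ·
    (1,7)@(3, 15): e=[48,12,4] → █
    (3,7)@(7, 15): e=[48,-4,20] → ·
    (4,7)@(9, 15): e=[48,-12,28] → ·
    (5,7)@(11, 15): e=[48,-20,36] → ·
    (6,7)@(13, 15): e=[48,-28,44] → ·
  covered (8 px):
    · · · · · · · · · ·
    · · · · · · · · · ·
    · · · · · · · · · ·
    · · · · · · · · · ·
    · · · · · · · · · ·
    · · · · · · · · · ·
    · █ █ █ █ █ █ · · ·
    · █ █ · · · · · · ·
    · · · · · · · · · ·
    · · · · · · · · · ·

Answer: [[0,1],[1,1],[0,2],[1,2],[2,2],[3,2],[4,2],[5,2],[1,3],[2,3],[3,3],[4,3],[5,3],[6,3],[7,3],[1,4],[2,4],[3,4],[4,4],[5,4],[6,4],[1,5],[2,5],[3,5],[4,5],[5,5],[2,6],[3,6],[4,6],[2,7],[3,7],[4,7],[2,8],[3,8]]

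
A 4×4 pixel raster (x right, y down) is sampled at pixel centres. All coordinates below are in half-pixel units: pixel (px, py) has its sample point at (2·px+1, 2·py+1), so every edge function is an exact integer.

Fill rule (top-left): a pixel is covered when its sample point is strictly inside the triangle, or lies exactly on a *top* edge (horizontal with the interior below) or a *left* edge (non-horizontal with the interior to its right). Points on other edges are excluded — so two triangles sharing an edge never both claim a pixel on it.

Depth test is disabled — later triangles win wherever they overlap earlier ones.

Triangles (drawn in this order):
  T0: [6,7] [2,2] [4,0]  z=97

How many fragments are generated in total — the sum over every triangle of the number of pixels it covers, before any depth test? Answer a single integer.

T0:
  2·area = 18
  edge (6, 7)→(2, 2): d=(-4,-5) top-left  bias=+0
  edge (2, 2)→(4, 0): d=(2,-2) top-left  bias=+0
  edge (4, 0)→(6, 7): d=(2,7) right/bottom  bias=-1
    (1,0)@(3, 1): e=[9,0,9] → #  [on edge]
    (2,0)@(5, 1): e=[19,4,-5] → ·
    (0,1)@(1, 3): e=[-9,0,27] → ·  [on edge]
    (1,1)@(3, 3): e=[1,4,13] → #
    (2,1)@(5, 3): e=[11,8,-1] → ·
    (1,2)@(3, 5): e=[-7,8,17] → ·
    (2,2)@(5, 5): e=[3,12,3] → #
    (3,2)@(7, 5): e=[13,16,-11] → ·
    (2,3)@(5, 7): e=[-5,16,7] → ·
  covered (3 px):
    · # · ·
    · # · ·
    · · # ·
    · · · ·

Result: 3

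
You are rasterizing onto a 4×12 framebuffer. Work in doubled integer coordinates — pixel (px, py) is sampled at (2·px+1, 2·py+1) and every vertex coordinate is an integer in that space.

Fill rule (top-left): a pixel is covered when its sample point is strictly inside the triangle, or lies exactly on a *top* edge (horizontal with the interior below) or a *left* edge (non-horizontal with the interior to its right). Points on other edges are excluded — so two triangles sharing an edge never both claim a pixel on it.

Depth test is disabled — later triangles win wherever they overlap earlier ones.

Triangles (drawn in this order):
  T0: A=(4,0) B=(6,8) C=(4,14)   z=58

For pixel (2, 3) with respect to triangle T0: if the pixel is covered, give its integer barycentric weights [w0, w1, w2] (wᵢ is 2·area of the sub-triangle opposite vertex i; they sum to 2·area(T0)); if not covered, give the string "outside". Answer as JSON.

T0:
  2·area = 28
  edge (4, 0)→(6, 8): d=(2,8) right/bottom  bias=-1
  edge (6, 8)→(4, 14): d=(-2,6) right/bottom  bias=-1
  edge (4, 14)→(4, 0): d=(0,-14) top-left  bias=+0
    (2,2)@(5, 5): e=[2,12,14] → X
    (3,2)@(7, 5): e=[-14,0,42] → .  [on edge]
    (2,3)@(5, 7): e=[6,8,14] → X
    (3,3)@(7, 7): e=[-10,-4,42] → .
    (2,4)@(5, 9): e=[10,4,14] → X
    (3,4)@(7, 9): e=[-6,-8,42] → .
    (2,5)@(5, 11): e=[14,0,14] → .  [on edge]
    (1,8)@(3, 17): e=[42,0,-14] → .  [on edge]
    (0,11)@(1, 23): e=[70,0,-42] → .  [on edge]
  covered (3 px):
    . . . .
    . . . .
    . . X .
    . . X .
    . . X .
    . . . .
    . . . .
    . . . .
    . . . .
    . . . .
    . . . .
    . . . .

Answer: [8,14,6]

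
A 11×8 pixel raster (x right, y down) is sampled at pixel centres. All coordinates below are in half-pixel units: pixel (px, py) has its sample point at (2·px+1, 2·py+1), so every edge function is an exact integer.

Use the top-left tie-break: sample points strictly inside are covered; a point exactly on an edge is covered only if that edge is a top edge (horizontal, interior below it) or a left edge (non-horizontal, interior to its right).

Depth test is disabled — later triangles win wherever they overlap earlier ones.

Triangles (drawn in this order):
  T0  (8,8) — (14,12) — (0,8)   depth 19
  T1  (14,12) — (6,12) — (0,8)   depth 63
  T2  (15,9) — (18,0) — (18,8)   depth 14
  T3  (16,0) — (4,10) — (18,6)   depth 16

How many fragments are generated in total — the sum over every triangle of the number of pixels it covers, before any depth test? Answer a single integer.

T0:
  2·area = 32
  edge (8, 8)→(14, 12): d=(6,4) right/bottom  bias=-1
  edge (14, 12)→(0, 8): d=(-14,-4) top-left  bias=+0
  edge (0, 8)→(8, 8): d=(8,0) top-left  bias=+0
    (2,4)@(5, 9): e=[18,6,8] → █
    (3,4)@(7, 9): e=[10,14,8] → █
    (4,4)@(9, 9): e=[2,22,8] → █
    (5,4)@(11, 9): e=[-6,30,8] → ·
    (2,5)@(5, 11): e=[30,-22,24] → ·
    (3,5)@(7, 11): e=[22,-14,24] → ·
    (4,5)@(9, 11): e=[14,-6,24] → ·
    (5,5)@(11, 11): e=[6,2,24] → █
    (6,5)@(13, 11): e=[-2,10,24] → ·
    (5,6)@(11, 13): e=[18,-26,40] → ·
  covered (4 px):
    · · · · · · · · · · ·
    · · · · · · · · · · ·
    · · · · · · · · · · ·
    · · · · · · · · · · ·
    · · █ █ █ · · · · · ·
    · · · · · █ · · · · ·
    · · · · · · · · · · ·
    · · · · · · · · · · ·
T1:
  2·area = 32
  edge (14, 12)→(6, 12): d=(-8,0) right/bottom  bias=-1
  edge (6, 12)→(0, 8): d=(-6,-4) top-left  bias=+0
  edge (0, 8)→(14, 12): d=(14,4) right/bottom  bias=-1
    (1,4)@(3, 9): e=[24,6,2] → █
    (2,4)@(5, 9): e=[24,14,-6] → ·
    (1,5)@(3, 11): e=[8,-6,30] → ·
    (2,5)@(5, 11): e=[8,2,22] → █
    (3,5)@(7, 11): e=[8,10,14] → █
    (4,5)@(9, 11): e=[8,18,6] → █
    (5,5)@(11, 11): e=[8,26,-2] → ·
    (2,6)@(5, 13): e=[-8,-10,50] → ·
    (3,6)@(7, 13): e=[-8,-2,42] → ·
    (4,6)@(9, 13): e=[-8,6,34] → ·
  covered (4 px):
    · · · · · · · · · · ·
    · · · · · · · · · · ·
    · · · · · · · · · · ·
    · · · · · · · · · · ·
    · █ · · · · · · · · ·
    · · █ █ █ · · · · · ·
    · · · · · · · · · · ·
    · · · · · · · · · · ·
T2:
  2·area = 24
  edge (15, 9)→(18, 0): d=(3,-9) top-left  bias=+0
  edge (18, 0)→(18, 8): d=(0,8) right/bottom  bias=-1
  edge (18, 8)→(15, 9): d=(-3,1) right/bottom  bias=-1
    (8,1)@(17, 3): e=[0,8,16] → █  [on edge]
    (9,1)@(19, 3): e=[18,-8,14] → ·
    (8,2)@(17, 5): e=[6,8,10] → █
    (9,2)@(19, 5): e=[24,-8,8] → ·
    (8,3)@(17, 7): e=[12,8,4] → █
    (9,3)@(19, 7): e=[30,-8,2] → ·
    (10,3)@(21, 7): e=[48,-24,0] → ·  [on edge]
    (7,4)@(15, 9): e=[0,24,0] → ·  [on edge]
    (8,4)@(17, 9): e=[18,8,-2] → ·
    (4,5)@(9, 11): e=[-48,72,0] → ·  [on edge]
    (1,6)@(3, 13): e=[-96,120,0] → ·  [on edge]
    (6,7)@(13, 15): e=[0,40,-16] → ·  [on edge]
  covered (3 px):
    · · · · · · · · · · ·
    · · · · · · · · █ · ·
    · · · · · · · · █ · ·
    · · · · · · · · █ · ·
    · · · · · · · · · · ·
    · · · · · · · · · · ·
    · · · · · · · · · · ·
    · · · · · · · · · · ·
T3:
  2·area = 92  (B↔C swapped to make it positive)
  edge (16, 0)→(18, 6): d=(2,6) right/bottom  bias=-1
  edge (18, 6)→(4, 10): d=(-14,4) right/bottom  bias=-1
  edge (4, 10)→(16, 0): d=(12,-10) top-left  bias=+0
    (7,0)@(15, 1): e=[8,82,2] → █
    (8,0)@(17, 1): e=[-4,74,22] → ·
    (6,1)@(13, 3): e=[24,62,6] → █
    (8,1)@(17, 3): e=[0,46,46] → ·  [on edge]
    (5,2)@(11, 5): e=[40,42,10] → █
    (8,2)@(17, 5): e=[4,18,70] → █
    (9,2)@(19, 5): e=[-8,10,90] → ·
    (4,3)@(9, 7): e=[56,22,14] → █
    (7,3)@(15, 7): e=[20,-2,74] → ·
    (8,3)@(17, 7): e=[8,-10,94] → ·
    (3,4)@(7, 9): e=[72,2,18] → █
    (4,4)@(9, 9): e=[60,-6,38] → ·
    (9,4)@(19, 9): e=[0,-46,138] → ·  [on edge]
    (10,7)@(21, 15): e=[0,-138,230] → ·  [on edge]
  covered (11 px):
    · · · · · · · █ · · ·
    · · · · · · █ █ · · ·
    · · · · · █ █ █ █ · ·
    · · · · █ █ █ · · · ·
    · · · █ · · · · · · ·
    · · · · · · · · · · ·
    · · · · · · · · · · ·
    · · · · · · · · · · ·

Result: 22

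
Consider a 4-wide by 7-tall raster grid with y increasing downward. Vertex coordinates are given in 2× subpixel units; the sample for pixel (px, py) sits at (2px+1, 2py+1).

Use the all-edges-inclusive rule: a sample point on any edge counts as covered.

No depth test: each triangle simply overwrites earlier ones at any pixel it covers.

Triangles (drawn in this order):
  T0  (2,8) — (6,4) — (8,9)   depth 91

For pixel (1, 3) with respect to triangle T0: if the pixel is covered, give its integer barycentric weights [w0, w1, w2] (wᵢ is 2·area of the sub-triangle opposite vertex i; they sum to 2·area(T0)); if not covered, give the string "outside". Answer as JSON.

T0:
  2·area = 28
  edge (2, 8)→(6, 4): d=(4,-4) inclusive
  edge (6, 4)→(8, 9): d=(2,5) inclusive
  edge (8, 9)→(2, 8): d=(-6,-1) inclusive
    (3,1)@(7, 3): e=[0,-7,35] → ·  [on edge]
    (2,2)@(5, 5): e=[0,7,21] → #  [on edge]
    (3,2)@(7, 5): e=[8,-3,23] → ·
    (1,3)@(3, 7): e=[0,21,7] → #  [on edge]
    (3,3)@(7, 7): e=[16,1,11] → #
    (0,4)@(1, 9): e=[0,35,-7] → ·  [on edge]
    (1,4)@(3, 9): e=[8,25,-5] → ·
    (2,4)@(5, 9): e=[16,15,-3] → ·
    (3,4)@(7, 9): e=[24,5,-1] → ·
  covered (4 px):
    · · · ·
    · · · ·
    · · # ·
    · # # #
    · · · ·
    · · · ·
    · · · ·

Final: [21,7,0]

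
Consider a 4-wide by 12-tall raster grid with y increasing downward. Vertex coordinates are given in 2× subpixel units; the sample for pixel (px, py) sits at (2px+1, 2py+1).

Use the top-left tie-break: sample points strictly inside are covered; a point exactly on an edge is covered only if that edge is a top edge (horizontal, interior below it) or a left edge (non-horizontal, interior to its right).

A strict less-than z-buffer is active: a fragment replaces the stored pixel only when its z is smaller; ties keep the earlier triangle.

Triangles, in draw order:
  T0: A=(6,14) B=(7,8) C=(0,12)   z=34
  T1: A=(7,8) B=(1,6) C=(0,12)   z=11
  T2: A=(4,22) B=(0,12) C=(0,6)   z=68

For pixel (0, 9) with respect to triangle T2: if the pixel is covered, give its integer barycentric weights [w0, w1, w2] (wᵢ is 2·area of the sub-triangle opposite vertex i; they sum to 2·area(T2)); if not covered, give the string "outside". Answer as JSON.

T0:
  2·area = 38  (B↔C swapped to make it positive)
  edge (6, 14)→(0, 12): d=(-6,-2) top-left  bias=+0
  edge (0, 12)→(7, 8): d=(7,-4) top-left  bias=+0
  edge (7, 8)→(6, 14): d=(-1,6) right/bottom  bias=-1
    (1,5)@(3, 11): e=[12,5,21] → █
    (2,5)@(5, 11): e=[16,13,9] → █
    (3,5)@(7, 11): e=[20,21,-3] → ·
    (1,6)@(3, 13): e=[0,19,19] → █  [on edge]
    (3,6)@(7, 13): e=[8,35,-5] → ·
    (1,7)@(3, 15): e=[-12,33,17] → ·
    (2,7)@(5, 15): e=[-8,41,5] → ·
  covered (4 px):
    · · · ·
    · · · ·
    · · · ·
    · · · ·
    · · · ·
    · █ █ ·
    · █ █ ·
    · · · ·
    · · · ·
    · · · ·
    · · · ·
    · · · ·
T1:
  2·area = 38  (B↔C swapped to make it positive)
  edge (7, 8)→(0, 12): d=(-7,4) right/bottom  bias=-1
  edge (0, 12)→(1, 6): d=(1,-6) top-left  bias=+0
  edge (1, 6)→(7, 8): d=(6,2) right/bottom  bias=-1
    (0,3)@(1, 7): e=[31,1,6] → █
    (1,3)@(3, 7): e=[23,13,2] → █
    (2,3)@(5, 7): e=[15,25,-2] → ·
    (0,4)@(1, 9): e=[17,3,18] → █
    (2,4)@(5, 9): e=[1,27,10] → █
    (3,4)@(7, 9): e=[-7,39,6] → ·
    (0,5)@(1, 11): e=[3,5,30] → █
    (1,5)@(3, 11): e=[-5,17,26] → ·
    (2,5)@(5, 11): e=[-13,29,22] → ·
    (0,6)@(1, 13): e=[-11,7,42] → ·
  covered (6 px):
    · · · ·
    · · · ·
    · · · ·
    █ █ · ·
    █ █ █ ·
    █ · · ·
    · · · ·
    · · · ·
    · · · ·
    · · · ·
    · · · ·
    · · · ·
T2:
  2·area = 24
  edge (4, 22)→(0, 12): d=(-4,-10) top-left  bias=+0
  edge (0, 12)→(0, 6): d=(0,-6) top-left  bias=+0
  edge (0, 6)→(4, 22): d=(4,16) right/bottom  bias=-1
    (0,5)@(1, 11): e=[14,6,4] → █
    (1,5)@(3, 11): e=[34,18,-28] → ·
    (0,6)@(1, 13): e=[6,6,12] → █
    (1,6)@(3, 13): e=[26,18,-20] → ·
    (0,7)@(1, 15): e=[-2,6,20] → ·
    (1,9)@(3, 19): e=[2,18,4] → █
    (2,9)@(5, 19): e=[22,30,-28] → ·
    (1,10)@(3, 21): e=[-6,18,12] → ·
  covered (3 px):
    · · · ·
    · · · ·
    · · · ·
    · · · ·
    · · · ·
    █ · · ·
    █ · · ·
    · · · ·
    · · · ·
    · █ · ·
    · · · ·
    · · · ·

Final: "outside"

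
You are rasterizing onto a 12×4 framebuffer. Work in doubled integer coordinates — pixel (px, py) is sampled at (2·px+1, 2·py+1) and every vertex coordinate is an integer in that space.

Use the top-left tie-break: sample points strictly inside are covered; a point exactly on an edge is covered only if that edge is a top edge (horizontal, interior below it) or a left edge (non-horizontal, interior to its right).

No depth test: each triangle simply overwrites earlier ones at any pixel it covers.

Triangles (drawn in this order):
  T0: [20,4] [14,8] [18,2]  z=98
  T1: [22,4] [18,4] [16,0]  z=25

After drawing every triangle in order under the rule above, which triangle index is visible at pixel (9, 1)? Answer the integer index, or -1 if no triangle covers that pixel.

T0:
  2·area = 20
  edge (20, 4)→(14, 8): d=(-6,4) right/bottom  bias=-1
  edge (14, 8)→(18, 2): d=(4,-6) top-left  bias=+0
  edge (18, 2)→(20, 4): d=(2,2) right/bottom  bias=-1
    (8,0)@(17, 1): e=[30,-10,0] → ·  [on edge]
    (9,1)@(19, 3): e=[10,10,0] → ·  [on edge]
    (8,2)@(17, 5): e=[6,6,8] → #
    (9,2)@(19, 5): e=[-2,18,4] → ·
    (10,2)@(21, 5): e=[-10,30,0] → ·  [on edge]
    (7,3)@(15, 7): e=[2,2,16] → #
    (8,3)@(17, 7): e=[-6,14,12] → ·
    (11,3)@(23, 7): e=[-30,50,0] → ·  [on edge]
  covered (2 px):
    · · · · · · · · · · · ·
    · · · · · · · · · · · ·
    · · · · · · · · # · · ·
    · · · · · · · # · · · ·
T1:
  2·area = 16
  edge (22, 4)→(18, 4): d=(-4,0) right/bottom  bias=-1
  edge (18, 4)→(16, 0): d=(-2,-4) top-left  bias=+0
  edge (16, 0)→(22, 4): d=(6,4) right/bottom  bias=-1
    (8,0)@(17, 1): e=[12,2,2] → #
    (9,0)@(19, 1): e=[12,10,-6] → ·
    (8,1)@(17, 3): e=[4,-2,14] → ·
    (9,1)@(19, 3): e=[4,6,6] → #
    (10,1)@(21, 3): e=[4,14,-2] → ·
    (9,2)@(19, 5): e=[-4,2,18] → ·
  covered (2 px):
    · · · · · · · · # · · ·
    · · · · · · · · · # · ·
    · · · · · · · · · · · ·
    · · · · · · · · · · · ·

Z-buffer (winner per pixel, '.' = empty):
  . . . . . . . . 1 . . .
  . . . . . . . . . 1 . .
  . . . . . . . . 0 . . .
  . . . . . . . 0 . . . .

Answer: 1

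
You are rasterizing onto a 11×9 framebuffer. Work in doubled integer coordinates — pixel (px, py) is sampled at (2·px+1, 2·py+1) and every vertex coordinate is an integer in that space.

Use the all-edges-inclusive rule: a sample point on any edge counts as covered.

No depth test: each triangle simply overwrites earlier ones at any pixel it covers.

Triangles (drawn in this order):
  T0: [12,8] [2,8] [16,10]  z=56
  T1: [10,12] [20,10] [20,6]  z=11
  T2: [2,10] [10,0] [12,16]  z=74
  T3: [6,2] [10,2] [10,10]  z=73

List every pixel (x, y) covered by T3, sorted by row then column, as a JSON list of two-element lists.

T0:
  2·area = 20  (B↔C swapped to make it positive)
  edge (12, 8)→(16, 10): d=(4,2) inclusive
  edge (16, 10)→(2, 8): d=(-14,-2) inclusive
  edge (2, 8)→(12, 8): d=(10,0) inclusive
    (4,4)@(9, 9): e=[10,0,10] → #  [on edge]
    (5,4)@(11, 9): e=[6,4,10] → #
    (6,4)@(13, 9): e=[2,8,10] → #
    (7,4)@(15, 9): e=[-2,12,10] → ·
    (4,5)@(9, 11): e=[18,-28,30] → ·
    (5,5)@(11, 11): e=[14,-24,30] → ·
    (6,5)@(13, 11): e=[10,-20,30] → ·
  covered (3 px):
    · · · · · · · · · · ·
    · · · · · · · · · · ·
    · · · · · · · · · · ·
    · · · · · · · · · · ·
    · · · · # # # · · · ·
    · · · · · · · · · · ·
    · · · · · · · · · · ·
    · · · · · · · · · · ·
    · · · · · · · · · · ·
T1:
  2·area = 40  (B↔C swapped to make it positive)
  edge (10, 12)→(20, 6): d=(10,-6) inclusive
  edge (20, 6)→(20, 10): d=(0,4) inclusive
  edge (20, 10)→(10, 12): d=(-10,2) inclusive
    (9,3)@(19, 7): e=[4,4,32] → #
    (10,3)@(21, 7): e=[16,-4,28] → ·
    (7,4)@(15, 9): e=[0,20,20] → #  [on edge]
    (8,4)@(17, 9): e=[12,12,16] → #
    (10,4)@(21, 9): e=[36,-4,8] → ·
    (6,5)@(13, 11): e=[8,28,4] → #
    (7,5)@(15, 11): e=[20,20,0] → #  [on edge]
    (8,5)@(17, 11): e=[32,12,-4] → ·
    (9,5)@(19, 11): e=[44,4,-8] → ·
    (2,6)@(5, 13): e=[-20,60,0] → ·  [on edge]
    (6,6)@(13, 13): e=[28,28,-16] → ·
    (7,6)@(15, 13): e=[40,20,-20] → ·
    (2,7)@(5, 15): e=[0,60,-20] → ·  [on edge]
  covered (6 px):
    · · · · · · · · · · ·
    · · · · · · · · · · ·
    · · · · · · · · · · ·
    · · · · · · · · · # ·
    · · · · · · · # # # ·
    · · · · · · # # · · ·
    · · · · · · · · · · ·
    · · · · · · · · · · ·
    · · · · · · · · · · ·
T2:
  2·area = 148
  edge (2, 10)→(10, 0): d=(8,-10) inclusive
  edge (10, 0)→(12, 16): d=(2,16) inclusive
  edge (12, 16)→(2, 10): d=(-10,-6) inclusive
    (4,1)@(9, 3): e=[14,22,112] → #
    (5,1)@(11, 3): e=[34,-10,124] → ·
    (3,2)@(7, 5): e=[10,58,80] → #
    (5,2)@(11, 5): e=[50,-6,104] → ·
    (2,3)@(5, 7): e=[6,94,48] → #
    (5,3)@(11, 7): e=[66,-2,84] → ·
    (1,4)@(3, 9): e=[2,130,16] → #
    (5,4)@(11, 9): e=[82,2,64] → #
    (6,4)@(13, 9): e=[102,-30,76] → ·
    (1,5)@(3, 11): e=[18,134,-4] → ·
    (2,5)@(5, 11): e=[38,102,8] → #
    (6,5)@(13, 11): e=[118,-26,56] → ·
    (3,6)@(7, 13): e=[74,74,0] → #  [on edge]
  covered (19 px):
    · · · · · · · · · · ·
    · · · · # · · · · · ·
    · · · # # · · · · · ·
    · · # # # · · · · · ·
    · # # # # # · · · · ·
    · · # # # # · · · · ·
    · · · # # # · · · · ·
    · · · · · # · · · · ·
    · · · · · · · · · · ·
T3:
  2·area = 32
  edge (6, 2)→(10, 2): d=(4,0) inclusive
  edge (10, 2)→(10, 10): d=(0,8) inclusive
  edge (10, 10)→(6, 2): d=(-4,-8) inclusive
    (3,1)@(7, 3): e=[4,24,4] → #
    (4,1)@(9, 3): e=[4,8,20] → #
    (5,1)@(11, 3): e=[4,-8,36] → ·
    (3,2)@(7, 5): e=[12,24,-4] → ·
    (4,2)@(9, 5): e=[12,8,12] → #
    (5,2)@(11, 5): e=[12,-8,28] → ·
    (4,3)@(9, 7): e=[20,8,4] → #
    (5,3)@(11, 7): e=[20,-8,20] → ·
    (4,4)@(9, 9): e=[28,8,-4] → ·
  covered (4 px):
    · · · · · · · · · · ·
    · · · # # · · · · · ·
    · · · · # · · · · · ·
    · · · · # · · · · · ·
    · · · · · · · · · · ·
    · · · · · · · · · · ·
    · · · · · · · · · · ·
    · · · · · · · · · · ·
    · · · · · · · · · · ·

Answer: [[3,1],[4,1],[4,2],[4,3]]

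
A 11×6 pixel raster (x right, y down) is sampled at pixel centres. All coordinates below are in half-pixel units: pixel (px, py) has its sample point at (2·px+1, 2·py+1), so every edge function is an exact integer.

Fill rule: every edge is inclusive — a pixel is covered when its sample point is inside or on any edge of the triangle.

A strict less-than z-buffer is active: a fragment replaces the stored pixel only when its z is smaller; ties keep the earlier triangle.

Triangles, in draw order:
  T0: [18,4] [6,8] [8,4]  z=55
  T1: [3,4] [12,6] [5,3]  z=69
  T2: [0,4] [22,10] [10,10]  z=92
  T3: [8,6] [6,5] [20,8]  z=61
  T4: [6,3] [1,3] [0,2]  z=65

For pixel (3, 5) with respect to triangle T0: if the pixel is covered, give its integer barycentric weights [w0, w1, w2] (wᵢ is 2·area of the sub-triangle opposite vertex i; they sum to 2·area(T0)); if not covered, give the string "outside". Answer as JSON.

T0:
  2·area = 40
  edge (18, 4)→(6, 8): d=(-12,4) inclusive
  edge (6, 8)→(8, 4): d=(2,-4) inclusive
  edge (8, 4)→(18, 4): d=(10,0) inclusive
    (10,1)@(21, 3): e=[0,50,-10] → ·  [on edge]
    (4,2)@(9, 5): e=[24,6,10] → #
    (5,2)@(11, 5): e=[16,14,10] → #
    (6,2)@(13, 5): e=[8,22,10] → #
    (7,2)@(15, 5): e=[0,30,10] → #  [on edge]
    (8,2)@(17, 5): e=[-8,38,10] → ·
    (3,3)@(7, 7): e=[8,2,30] → #
    (4,3)@(9, 7): e=[0,10,30] → #  [on edge]
    (5,3)@(11, 7): e=[-8,18,30] → ·
    (6,3)@(13, 7): e=[-16,26,30] → ·
    (7,3)@(15, 7): e=[-24,34,30] → ·
    (1,4)@(3, 9): e=[0,-10,50] → ·  [on edge]
  covered (6 px):
    · · · · · · · · · · ·
    · · · · · · · · · · ·
    · · · · # # # # · · ·
    · · · # # · · · · · ·
    · · · · · · · · · · ·
    · · · · · · · · · · ·
T1:
  2·area = 13  (B↔C swapped to make it positive)
  edge (3, 4)→(5, 3): d=(2,-1) inclusive
  edge (5, 3)→(12, 6): d=(7,3) inclusive
  edge (12, 6)→(3, 4): d=(-9,-2) inclusive
    (4,0)@(9, 1): e=[0,-26,39] → ·  [on edge]
    (2,1)@(5, 3): e=[0,0,13] → #  [on edge]
    (3,1)@(7, 3): e=[2,-6,17] → ·
    (0,2)@(1, 5): e=[0,26,-13] → ·  [on edge]
    (2,2)@(5, 5): e=[4,14,-5] → ·
    (4,2)@(9, 5): e=[8,2,3] → #
    (5,2)@(11, 5): e=[10,-4,7] → ·
    (4,3)@(9, 7): e=[12,16,-15] → ·
    (9,4)@(19, 9): e=[26,0,-13] → ·  [on edge]
  covered (2 px):
    · · · · · · · · · · ·
    · · # · · · · · · · ·
    · · · · # · · · · · ·
    · · · · · · · · · · ·
    · · · · · · · · · · ·
    · · · · · · · · · · ·
T2:
  2·area = 72
  edge (0, 4)→(22, 10): d=(22,6) inclusive
  edge (22, 10)→(10, 10): d=(-12,0) inclusive
  edge (10, 10)→(0, 4): d=(-10,-6) inclusive
    (1,2)@(3, 5): e=[4,60,8] → #
    (2,2)@(5, 5): e=[-8,60,20] → ·
    (1,3)@(3, 7): e=[48,36,-12] → ·
    (2,3)@(5, 7): e=[36,36,0] → #  [on edge]
    (3,3)@(7, 7): e=[24,36,12] → #
    (4,3)@(9, 7): e=[12,36,24] → #
    (5,3)@(11, 7): e=[0,36,36] → #  [on edge]
    (6,3)@(13, 7): e=[-12,36,48] → ·
    (2,4)@(5, 9): e=[80,12,-20] → ·
    (3,4)@(7, 9): e=[68,12,-8] → ·
    (4,4)@(9, 9): e=[56,12,4] → #
    (6,4)@(13, 9): e=[32,12,28] → #
  covered (10 px):
    · · · · · · · · · · ·
    · · · · · · · · · · ·
    · # · · · · · · · · ·
    · · # # # # · · · · ·
    · · · · # # # # # · ·
    · · · · · · · · · · ·
T3:
  2·area = 8
  edge (8, 6)→(6, 5): d=(-2,-1) inclusive
  edge (6, 5)→(20, 8): d=(14,3) inclusive
  edge (20, 8)→(8, 6): d=(-12,-2) inclusive
    (7,3)@(15, 7): e=[5,1,2] → #
    (8,3)@(17, 7): e=[7,-5,6] → ·
    (7,4)@(15, 9): e=[1,29,-22] → ·
  covered (1 px):
    · · · · · · · · · · ·
    · · · · · · · · · · ·
    · · · · · · · · · · ·
    · · · · · · · # · · ·
    · · · · · · · · · · ·
    · · · · · · · · · · ·
T4:
  2·area = 5
  edge (6, 3)→(1, 3): d=(-5,0) inclusive
  edge (1, 3)→(0, 2): d=(-1,-1) inclusive
  edge (0, 2)→(6, 3): d=(6,1) inclusive
    (0,1)@(1, 3): e=[0,0,5] → #  [on edge]
    (1,1)@(3, 3): e=[0,2,3] → #  [on edge]
    (2,1)@(5, 3): e=[0,4,1] → #  [on edge]
    (3,1)@(7, 3): e=[0,6,-1] → ·  [on edge]
    (4,1)@(9, 3): e=[0,8,-3] → ·  [on edge]
    (5,1)@(11, 3): e=[0,10,-5] → ·  [on edge]
    (6,1)@(13, 3): e=[0,12,-7] → ·  [on edge]
    (7,1)@(15, 3): e=[0,14,-9] → ·  [on edge]
    (8,1)@(17, 3): e=[0,16,-11] → ·  [on edge]
    (9,1)@(19, 3): e=[0,18,-13] → ·  [on edge]
    (10,1)@(21, 3): e=[0,20,-15] → ·  [on edge]
    (0,2)@(1, 5): e=[-10,-2,17] → ·
    (1,2)@(3, 5): e=[-10,0,15] → ·  [on edge]
    (2,3)@(5, 7): e=[-20,0,25] → ·  [on edge]
    (3,4)@(7, 9): e=[-30,0,35] → ·  [on edge]
    (4,5)@(9, 11): e=[-40,0,45] → ·  [on edge]
  covered (3 px):
    · · · · · · · · · · ·
    # # # · · · · · · · ·
    · · · · · · · · · · ·
    · · · · · · · · · · ·
    · · · · · · · · · · ·
    · · · · · · · · · · ·

Answer: "outside"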